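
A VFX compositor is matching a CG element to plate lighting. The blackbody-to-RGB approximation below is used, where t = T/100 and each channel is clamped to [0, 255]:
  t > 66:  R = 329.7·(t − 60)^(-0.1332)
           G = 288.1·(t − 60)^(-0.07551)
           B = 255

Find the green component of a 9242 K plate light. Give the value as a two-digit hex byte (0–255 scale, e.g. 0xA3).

t = 9242/100 = 92.42; the t > 66 branch applies.
G = 288.1·(92.42 − 60)^(-0.07551) = 288.1·32.42^(-0.07551) = 288.1·0.76899 = 221.545.
Rounded: 222; in hex, 0xDE.

0xDE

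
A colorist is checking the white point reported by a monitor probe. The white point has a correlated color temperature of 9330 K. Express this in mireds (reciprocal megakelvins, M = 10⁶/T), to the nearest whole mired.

M = 10⁶ / 9330 = 107.181 → 107 mireds.

107 mireds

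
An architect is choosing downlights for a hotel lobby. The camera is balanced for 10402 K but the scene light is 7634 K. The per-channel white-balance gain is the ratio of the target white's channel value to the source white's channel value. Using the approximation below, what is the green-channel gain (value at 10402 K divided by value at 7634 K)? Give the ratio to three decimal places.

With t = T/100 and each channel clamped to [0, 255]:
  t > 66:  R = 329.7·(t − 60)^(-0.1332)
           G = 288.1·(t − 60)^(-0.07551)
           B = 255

At 7634 K (t = 76.34):
  G = 288.1·(76.34 − 60)^(-0.07551) = 288.1·16.34^(-0.07551) = 288.1·0.80982 = 233.309.
At 10402 K (t = 104.02):
  G = 288.1·(104.02 − 60)^(-0.07551) = 288.1·44.02^(-0.07551) = 288.1·0.75143 = 216.487.
Gain = 216.487 / 233.309 = 0.9279 → 0.928.

0.928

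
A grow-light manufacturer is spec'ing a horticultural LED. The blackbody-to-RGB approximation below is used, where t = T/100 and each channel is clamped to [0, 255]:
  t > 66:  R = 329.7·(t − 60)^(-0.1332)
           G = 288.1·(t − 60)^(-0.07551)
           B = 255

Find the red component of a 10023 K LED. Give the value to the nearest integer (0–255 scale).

202

t = 10023/100 = 100.23; the t > 66 branch applies.
R = 329.7·(100.23 − 60)^(-0.1332) = 329.7·40.23^(-0.1332) = 329.7·0.61133 = 201.555.
Rounded: 202.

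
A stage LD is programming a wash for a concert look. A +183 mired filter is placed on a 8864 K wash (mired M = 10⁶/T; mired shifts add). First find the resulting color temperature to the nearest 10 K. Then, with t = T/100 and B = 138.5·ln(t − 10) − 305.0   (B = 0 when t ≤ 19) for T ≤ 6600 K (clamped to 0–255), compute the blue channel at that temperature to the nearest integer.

M_in = 10⁶/8864 = 112.82; M_out = 112.82 + (+183) = 295.82.
T_out = 10⁶/295.82 = 3380.5 K → 3380 K; t = 33.8.
B = 138.5·ln(33.8 − 10) − 305.0 = 138.5·ln 23.8 − 305.0 = 138.5·3.1697 − 305.0 = 134.001.
Rounded: 134.

134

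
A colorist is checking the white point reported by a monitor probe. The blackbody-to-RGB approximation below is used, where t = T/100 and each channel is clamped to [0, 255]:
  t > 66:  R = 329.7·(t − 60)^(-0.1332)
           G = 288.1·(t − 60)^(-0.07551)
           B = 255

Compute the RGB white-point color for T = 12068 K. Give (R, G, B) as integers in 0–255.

t = 12068/100 = 120.68; the t > 66 branch applies.
R = 329.7·(120.68 − 60)^(-0.1332) = 329.7·60.68^(-0.1332) = 329.7·0.57876 = 190.817.
G = 288.1·(120.68 − 60)^(-0.07551) = 288.1·60.68^(-0.07551) = 288.1·0.73344 = 211.303.
B = 255 by definition for t > 66.
Rounded: (191, 211, 255).

(191, 211, 255)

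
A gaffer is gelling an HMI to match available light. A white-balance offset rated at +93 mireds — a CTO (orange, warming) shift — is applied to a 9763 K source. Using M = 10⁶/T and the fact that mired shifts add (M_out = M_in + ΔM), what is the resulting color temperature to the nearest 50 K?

M_in = 10⁶/9763 = 102.43 mireds.
M_out = 102.43 + (+93) = 195.43 mireds.
T_out = 10⁶/195.43 = 5117.0 K → 5100 K.

5100 K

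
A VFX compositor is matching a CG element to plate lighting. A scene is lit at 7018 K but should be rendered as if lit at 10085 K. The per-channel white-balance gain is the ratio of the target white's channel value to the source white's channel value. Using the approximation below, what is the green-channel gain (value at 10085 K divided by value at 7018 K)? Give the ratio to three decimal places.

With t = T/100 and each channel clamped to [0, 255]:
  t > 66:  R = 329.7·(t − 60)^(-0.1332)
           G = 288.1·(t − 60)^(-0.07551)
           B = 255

0.900

At 7018 K (t = 70.18):
  G = 288.1·(70.18 − 60)^(-0.07551) = 288.1·10.18^(-0.07551) = 288.1·0.83928 = 241.796.
At 10085 K (t = 100.85):
  G = 288.1·(100.85 − 60)^(-0.07551) = 288.1·40.85^(-0.07551) = 288.1·0.75568 = 217.712.
Gain = 217.712 / 241.796 = 0.9004 → 0.900.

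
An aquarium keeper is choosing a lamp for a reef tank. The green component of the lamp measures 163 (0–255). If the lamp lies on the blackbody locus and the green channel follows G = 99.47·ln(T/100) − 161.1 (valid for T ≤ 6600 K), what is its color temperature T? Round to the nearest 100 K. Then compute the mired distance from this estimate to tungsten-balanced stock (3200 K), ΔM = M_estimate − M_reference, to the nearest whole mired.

+72 mireds

ln t = (163 + 161.1) / 99.47 = 3.2583.
t = e^3.2583 = 26.004.
T = 100·t = 2600 K → 2600 K to the nearest 100 K.
M_estimate = 10⁶/2600 = 384.62; M_reference = 10⁶/3200 = 312.50.
ΔM = 384.62 − 312.50 = 72.12 → +72 mireds.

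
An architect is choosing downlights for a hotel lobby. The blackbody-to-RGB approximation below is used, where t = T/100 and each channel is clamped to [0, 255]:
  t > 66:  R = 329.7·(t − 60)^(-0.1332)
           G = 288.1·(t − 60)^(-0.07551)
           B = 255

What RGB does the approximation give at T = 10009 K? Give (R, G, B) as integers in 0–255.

(202, 218, 255)

t = 10009/100 = 100.09; the t > 66 branch applies.
R = 329.7·(100.09 − 60)^(-0.1332) = 329.7·40.09^(-0.1332) = 329.7·0.61161 = 201.648.
G = 288.1·(100.09 − 60)^(-0.07551) = 288.1·40.09^(-0.07551) = 288.1·0.75675 = 218.021.
B = 255 by definition for t > 66.
Rounded: (202, 218, 255).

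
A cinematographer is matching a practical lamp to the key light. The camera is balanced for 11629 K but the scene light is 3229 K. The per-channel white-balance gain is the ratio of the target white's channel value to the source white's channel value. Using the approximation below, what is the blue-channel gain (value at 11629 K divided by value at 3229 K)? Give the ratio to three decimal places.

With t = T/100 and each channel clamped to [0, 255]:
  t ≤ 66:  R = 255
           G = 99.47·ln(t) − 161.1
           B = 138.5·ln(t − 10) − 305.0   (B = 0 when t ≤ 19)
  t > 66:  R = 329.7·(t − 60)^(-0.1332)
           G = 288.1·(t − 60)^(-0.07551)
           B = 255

At 3229 K (t = 32.29):
  B = 138.5·ln(32.29 − 10) − 305.0 = 138.5·ln 22.29 − 305.0 = 138.5·3.1041 − 305.0 = 124.923.
At 11629 K (t = 116.29):
  B = 255 by definition for t > 66.
Gain = 255.000 / 124.923 = 2.0413 → 2.041.

2.041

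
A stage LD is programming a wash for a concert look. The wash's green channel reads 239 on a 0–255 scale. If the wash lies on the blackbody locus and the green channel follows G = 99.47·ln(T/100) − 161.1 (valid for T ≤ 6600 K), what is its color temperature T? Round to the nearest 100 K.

ln t = (239 + 161.1) / 99.47 = 4.0223.
t = e^4.0223 = 55.830.
T = 100·t = 5583 K → 5600 K to the nearest 100 K.

5600 K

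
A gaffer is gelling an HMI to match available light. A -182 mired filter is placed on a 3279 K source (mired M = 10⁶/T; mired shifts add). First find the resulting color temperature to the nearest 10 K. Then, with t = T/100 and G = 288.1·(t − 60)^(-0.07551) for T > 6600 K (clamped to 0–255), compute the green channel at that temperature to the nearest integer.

M_in = 10⁶/3279 = 304.97; M_out = 304.97 + (-182) = 122.97.
T_out = 10⁶/122.97 = 8132.0 K → 8130 K; t = 81.3.
G = 288.1·(81.3 − 60)^(-0.07551) = 288.1·21.3^(-0.07551) = 288.1·0.79377 = 228.685.
Rounded: 229.

229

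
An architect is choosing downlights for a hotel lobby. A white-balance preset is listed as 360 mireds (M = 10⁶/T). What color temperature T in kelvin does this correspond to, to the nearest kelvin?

2778 K

T = 10⁶ / 360 = 2777.78 K → 2778 K.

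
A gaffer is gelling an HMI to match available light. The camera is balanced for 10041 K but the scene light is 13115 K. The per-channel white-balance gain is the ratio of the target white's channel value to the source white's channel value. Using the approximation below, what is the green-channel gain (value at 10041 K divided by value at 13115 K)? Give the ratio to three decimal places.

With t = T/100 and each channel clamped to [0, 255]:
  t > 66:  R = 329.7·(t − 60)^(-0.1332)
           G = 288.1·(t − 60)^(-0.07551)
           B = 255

1.044

At 13115 K (t = 131.15):
  G = 288.1·(131.15 − 60)^(-0.07551) = 288.1·71.15^(-0.07551) = 288.1·0.72467 = 208.778.
At 10041 K (t = 100.41):
  G = 288.1·(100.41 − 60)^(-0.07551) = 288.1·40.41^(-0.07551) = 288.1·0.75630 = 217.890.
Gain = 217.890 / 208.778 = 1.0436 → 1.044.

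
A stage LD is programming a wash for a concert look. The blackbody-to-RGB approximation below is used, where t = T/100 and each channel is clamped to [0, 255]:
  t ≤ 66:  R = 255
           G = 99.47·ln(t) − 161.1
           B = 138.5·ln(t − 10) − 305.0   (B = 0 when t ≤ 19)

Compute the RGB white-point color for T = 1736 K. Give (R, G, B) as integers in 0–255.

(255, 123, 0)

t = 1736/100 = 17.36; the t ≤ 66 branch applies.
R = 255 by definition for t ≤ 66.
G = 99.47·ln 17.36 − 161.1 = 99.47·2.8542 − 161.1 = 122.804.
t = 17.36 ≤ 19, so B = 0.
Rounded: (255, 123, 0).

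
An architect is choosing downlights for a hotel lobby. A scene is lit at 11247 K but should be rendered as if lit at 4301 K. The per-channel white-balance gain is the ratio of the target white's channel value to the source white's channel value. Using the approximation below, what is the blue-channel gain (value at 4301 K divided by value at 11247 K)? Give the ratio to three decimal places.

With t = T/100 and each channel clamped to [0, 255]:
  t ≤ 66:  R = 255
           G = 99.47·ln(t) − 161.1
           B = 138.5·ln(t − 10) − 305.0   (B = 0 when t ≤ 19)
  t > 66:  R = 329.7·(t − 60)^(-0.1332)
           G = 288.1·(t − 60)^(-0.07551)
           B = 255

At 11247 K (t = 112.47):
  B = 255 by definition for t > 66.
At 4301 K (t = 43.01):
  B = 138.5·ln(43.01 − 10) − 305.0 = 138.5·ln 33.01 − 305.0 = 138.5·3.4968 − 305.0 = 179.308.
Gain = 179.308 / 255.000 = 0.7032 → 0.703.

0.703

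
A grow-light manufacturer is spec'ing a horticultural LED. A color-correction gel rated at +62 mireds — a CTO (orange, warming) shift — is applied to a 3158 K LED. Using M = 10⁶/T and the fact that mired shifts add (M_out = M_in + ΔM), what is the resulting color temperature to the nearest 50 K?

M_in = 10⁶/3158 = 316.66 mireds.
M_out = 316.66 + (+62) = 378.66 mireds.
T_out = 10⁶/378.66 = 2640.9 K → 2650 K.

2650 K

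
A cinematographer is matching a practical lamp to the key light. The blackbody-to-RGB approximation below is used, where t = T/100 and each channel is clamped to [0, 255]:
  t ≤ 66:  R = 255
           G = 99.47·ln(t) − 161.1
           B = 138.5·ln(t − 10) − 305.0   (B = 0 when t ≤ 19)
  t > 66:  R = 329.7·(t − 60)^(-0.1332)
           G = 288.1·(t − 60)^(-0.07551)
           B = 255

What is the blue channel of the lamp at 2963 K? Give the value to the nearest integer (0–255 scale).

107

t = 2963/100 = 29.63; the t ≤ 66 branch applies.
B = 138.5·ln(29.63 − 10) − 305.0 = 138.5·ln 19.63 − 305.0 = 138.5·2.9771 − 305.0 = 107.323.
Rounded: 107.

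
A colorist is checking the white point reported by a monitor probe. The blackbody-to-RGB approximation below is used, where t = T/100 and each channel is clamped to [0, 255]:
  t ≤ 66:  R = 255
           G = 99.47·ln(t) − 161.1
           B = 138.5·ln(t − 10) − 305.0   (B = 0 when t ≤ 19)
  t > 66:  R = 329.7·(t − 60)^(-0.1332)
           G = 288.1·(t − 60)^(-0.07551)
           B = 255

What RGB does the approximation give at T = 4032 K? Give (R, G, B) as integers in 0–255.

(255, 207, 168)

t = 4032/100 = 40.32; the t ≤ 66 branch applies.
R = 255 by definition for t ≤ 66.
G = 99.47·ln 40.32 − 161.1 = 99.47·3.6968 − 161.1 = 206.625.
B = 138.5·ln(40.32 − 10) − 305.0 = 138.5·ln 30.32 − 305.0 = 138.5·3.4118 − 305.0 = 167.535.
Rounded: (255, 207, 168).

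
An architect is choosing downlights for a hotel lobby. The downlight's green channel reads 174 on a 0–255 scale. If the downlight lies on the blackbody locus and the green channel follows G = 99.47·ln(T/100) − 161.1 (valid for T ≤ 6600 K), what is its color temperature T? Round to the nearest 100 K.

ln t = (174 + 161.1) / 99.47 = 3.3689.
t = e^3.3689 = 29.045.
T = 100·t = 2905 K → 2900 K to the nearest 100 K.

2900 K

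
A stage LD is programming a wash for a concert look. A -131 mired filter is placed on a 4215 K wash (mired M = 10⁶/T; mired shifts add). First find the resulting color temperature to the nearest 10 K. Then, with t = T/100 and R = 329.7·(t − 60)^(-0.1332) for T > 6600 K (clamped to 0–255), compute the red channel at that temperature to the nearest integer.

206

M_in = 10⁶/4215 = 237.25; M_out = 237.25 + (-131) = 106.25.
T_out = 10⁶/106.25 = 9411.9 K → 9410 K; t = 94.1.
R = 329.7·(94.1 − 60)^(-0.1332) = 329.7·34.1^(-0.1332) = 329.7·0.62494 = 206.042.
Rounded: 206.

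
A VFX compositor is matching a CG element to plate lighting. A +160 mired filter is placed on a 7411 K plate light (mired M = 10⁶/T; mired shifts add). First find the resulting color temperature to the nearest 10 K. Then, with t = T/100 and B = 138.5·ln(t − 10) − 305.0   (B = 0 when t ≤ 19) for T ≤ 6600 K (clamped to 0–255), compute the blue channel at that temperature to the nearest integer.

135

M_in = 10⁶/7411 = 134.93; M_out = 134.93 + (+160) = 294.93.
T_out = 10⁶/294.93 = 3390.6 K → 3390 K; t = 33.9.
B = 138.5·ln(33.9 − 10) − 305.0 = 138.5·ln 23.9 − 305.0 = 138.5·3.1739 − 305.0 = 134.582.
Rounded: 135.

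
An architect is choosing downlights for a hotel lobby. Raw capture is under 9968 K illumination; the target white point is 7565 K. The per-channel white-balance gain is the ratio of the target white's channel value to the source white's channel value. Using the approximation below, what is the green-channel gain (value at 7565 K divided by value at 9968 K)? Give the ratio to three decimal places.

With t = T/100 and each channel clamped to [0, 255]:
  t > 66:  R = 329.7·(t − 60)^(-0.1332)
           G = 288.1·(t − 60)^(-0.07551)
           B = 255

At 9968 K (t = 99.68):
  G = 288.1·(99.68 − 60)^(-0.07551) = 288.1·39.68^(-0.07551) = 288.1·0.75734 = 218.190.
At 7565 K (t = 75.65):
  G = 288.1·(75.65 − 60)^(-0.07551) = 288.1·15.65^(-0.07551) = 288.1·0.81246 = 234.070.
Gain = 234.070 / 218.190 = 1.0728 → 1.073.

1.073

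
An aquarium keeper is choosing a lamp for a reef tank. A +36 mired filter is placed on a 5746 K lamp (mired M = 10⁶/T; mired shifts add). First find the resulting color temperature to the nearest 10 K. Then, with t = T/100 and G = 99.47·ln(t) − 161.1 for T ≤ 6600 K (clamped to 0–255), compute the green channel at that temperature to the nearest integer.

223

M_in = 10⁶/5746 = 174.03; M_out = 174.03 + (+36) = 210.03.
T_out = 10⁶/210.03 = 4761.1 K → 4760 K; t = 47.6.
G = 99.47·ln 47.6 − 161.1 = 99.47·3.8628 − 161.1 = 223.136.
Rounded: 223.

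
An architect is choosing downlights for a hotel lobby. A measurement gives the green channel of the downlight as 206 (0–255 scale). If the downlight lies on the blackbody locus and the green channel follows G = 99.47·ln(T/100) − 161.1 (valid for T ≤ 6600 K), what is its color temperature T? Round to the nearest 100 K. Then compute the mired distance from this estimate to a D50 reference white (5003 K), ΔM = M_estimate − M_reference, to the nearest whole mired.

+50 mireds

ln t = (206 + 161.1) / 99.47 = 3.6906.
t = e^3.6906 = 40.067.
T = 100·t = 4007 K → 4000 K to the nearest 100 K.
M_estimate = 10⁶/4000 = 250.00; M_reference = 10⁶/5003 = 199.88.
ΔM = 250.00 − 199.88 = 50.12 → +50 mireds.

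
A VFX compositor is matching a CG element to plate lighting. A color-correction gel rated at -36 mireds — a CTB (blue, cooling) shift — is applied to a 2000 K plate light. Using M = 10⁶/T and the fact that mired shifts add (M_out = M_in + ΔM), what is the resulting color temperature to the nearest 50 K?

2150 K

M_in = 10⁶/2000 = 500.00 mireds.
M_out = 500.00 + (-36) = 464.00 mireds.
T_out = 10⁶/464.00 = 2155.2 K → 2150 K.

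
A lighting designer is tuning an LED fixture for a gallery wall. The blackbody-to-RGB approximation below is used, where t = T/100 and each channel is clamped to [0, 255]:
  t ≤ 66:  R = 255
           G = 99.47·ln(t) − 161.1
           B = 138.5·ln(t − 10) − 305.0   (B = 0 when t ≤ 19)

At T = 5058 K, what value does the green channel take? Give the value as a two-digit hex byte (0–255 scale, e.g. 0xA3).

0xE5

t = 5058/100 = 50.58; the t ≤ 66 branch applies.
G = 99.47·ln 50.58 − 161.1 = 99.47·3.9236 − 161.1 = 229.176.
Rounded: 229; in hex, 0xE5.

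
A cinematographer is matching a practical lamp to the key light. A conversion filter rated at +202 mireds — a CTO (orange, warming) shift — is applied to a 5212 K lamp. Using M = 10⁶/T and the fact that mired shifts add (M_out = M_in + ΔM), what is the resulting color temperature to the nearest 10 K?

2540 K

M_in = 10⁶/5212 = 191.86 mireds.
M_out = 191.86 + (+202) = 393.86 mireds.
T_out = 10⁶/393.86 = 2538.9 K → 2540 K.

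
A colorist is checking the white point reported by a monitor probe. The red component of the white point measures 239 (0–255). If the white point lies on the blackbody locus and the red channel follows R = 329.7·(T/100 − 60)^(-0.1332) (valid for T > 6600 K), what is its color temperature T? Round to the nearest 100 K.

(t − 60)^(-0.1332) = 239/329.7 = 0.72490.
t − 60 = 0.72490^(1/-0.1332) = 0.72490^(-7.508) = 11.193, so t = 71.193.
T = 100·t = 7119 K → 7100 K to the nearest 100 K.

7100 K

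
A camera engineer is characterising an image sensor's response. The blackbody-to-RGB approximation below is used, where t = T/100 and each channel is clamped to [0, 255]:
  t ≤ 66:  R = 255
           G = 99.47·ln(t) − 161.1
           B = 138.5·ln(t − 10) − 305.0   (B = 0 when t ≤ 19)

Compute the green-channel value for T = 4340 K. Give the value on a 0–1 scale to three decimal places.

t = 4340/100 = 43.4; the t ≤ 66 branch applies.
G = 99.47·ln 43.4 − 161.1 = 99.47·3.7705 − 161.1 = 213.948.
On a 0–1 scale: 213.948/255 = 0.8390 → 0.839.

0.839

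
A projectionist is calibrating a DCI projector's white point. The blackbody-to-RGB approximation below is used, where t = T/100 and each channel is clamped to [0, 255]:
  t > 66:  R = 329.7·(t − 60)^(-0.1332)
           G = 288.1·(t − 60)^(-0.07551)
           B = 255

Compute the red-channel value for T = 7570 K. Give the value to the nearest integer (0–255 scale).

228

t = 7570/100 = 75.7; the t > 66 branch applies.
R = 329.7·(75.7 − 60)^(-0.1332) = 329.7·15.7^(-0.1332) = 329.7·0.69296 = 228.468.
Rounded: 228.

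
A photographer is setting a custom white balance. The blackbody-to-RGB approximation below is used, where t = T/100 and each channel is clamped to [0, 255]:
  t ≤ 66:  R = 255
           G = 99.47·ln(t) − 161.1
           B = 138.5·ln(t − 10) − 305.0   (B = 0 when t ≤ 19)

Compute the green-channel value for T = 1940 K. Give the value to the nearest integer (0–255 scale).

134

t = 1940/100 = 19.4; the t ≤ 66 branch applies.
G = 99.47·ln 19.4 − 161.1 = 99.47·2.9653 − 161.1 = 133.856.
Rounded: 134.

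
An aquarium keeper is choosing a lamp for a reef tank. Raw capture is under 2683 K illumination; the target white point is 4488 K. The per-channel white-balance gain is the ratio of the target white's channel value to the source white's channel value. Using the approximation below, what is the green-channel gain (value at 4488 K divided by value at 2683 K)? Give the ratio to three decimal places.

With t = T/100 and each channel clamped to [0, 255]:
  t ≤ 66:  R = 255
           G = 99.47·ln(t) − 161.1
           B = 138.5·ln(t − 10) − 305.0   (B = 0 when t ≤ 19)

At 2683 K (t = 26.83):
  G = 99.47·ln 26.83 − 161.1 = 99.47·3.2895 − 161.1 = 166.109.
At 4488 K (t = 44.88):
  G = 99.47·ln 44.88 − 161.1 = 99.47·3.8040 − 161.1 = 217.283.
Gain = 217.283 / 166.109 = 1.3081 → 1.308.

1.308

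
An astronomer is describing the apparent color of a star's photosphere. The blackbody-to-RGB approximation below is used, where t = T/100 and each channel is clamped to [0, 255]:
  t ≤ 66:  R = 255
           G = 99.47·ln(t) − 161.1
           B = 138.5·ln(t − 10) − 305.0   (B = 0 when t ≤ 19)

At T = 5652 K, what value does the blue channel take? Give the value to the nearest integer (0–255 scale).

t = 5652/100 = 56.52; the t ≤ 66 branch applies.
B = 138.5·ln(56.52 − 10) − 305.0 = 138.5·ln 46.52 − 305.0 = 138.5·3.8399 − 305.0 = 226.824.
Rounded: 227.

227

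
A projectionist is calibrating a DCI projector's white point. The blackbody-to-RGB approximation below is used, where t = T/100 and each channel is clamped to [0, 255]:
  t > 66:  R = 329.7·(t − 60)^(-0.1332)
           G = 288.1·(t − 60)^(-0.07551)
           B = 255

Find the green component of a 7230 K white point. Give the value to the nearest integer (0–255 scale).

t = 7230/100 = 72.3; the t > 66 branch applies.
G = 288.1·(72.3 − 60)^(-0.07551) = 288.1·12.3^(-0.07551) = 288.1·0.82737 = 238.366.
Rounded: 238.

238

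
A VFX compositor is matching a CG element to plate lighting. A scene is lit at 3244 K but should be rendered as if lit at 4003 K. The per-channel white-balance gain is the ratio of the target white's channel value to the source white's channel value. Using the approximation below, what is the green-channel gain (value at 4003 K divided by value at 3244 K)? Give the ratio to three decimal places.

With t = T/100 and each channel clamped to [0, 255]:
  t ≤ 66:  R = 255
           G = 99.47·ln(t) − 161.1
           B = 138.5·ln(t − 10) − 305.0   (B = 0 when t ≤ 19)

1.113

At 3244 K (t = 32.44):
  G = 99.47·ln 32.44 − 161.1 = 99.47·3.4794 − 161.1 = 184.995.
At 4003 K (t = 40.03):
  G = 99.47·ln 40.03 − 161.1 = 99.47·3.6896 − 161.1 = 205.907.
Gain = 205.907 / 184.995 = 1.1130 → 1.113.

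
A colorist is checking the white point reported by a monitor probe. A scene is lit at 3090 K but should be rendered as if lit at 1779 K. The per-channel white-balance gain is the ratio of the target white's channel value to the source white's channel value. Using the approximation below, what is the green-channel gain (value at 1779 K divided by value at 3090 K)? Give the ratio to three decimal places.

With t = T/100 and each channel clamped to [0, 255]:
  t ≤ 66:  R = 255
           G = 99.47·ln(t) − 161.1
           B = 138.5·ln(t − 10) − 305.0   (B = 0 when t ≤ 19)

At 3090 K (t = 30.9):
  G = 99.47·ln 30.9 − 161.1 = 99.47·3.4308 − 161.1 = 180.157.
At 1779 K (t = 17.79):
  G = 99.47·ln 17.79 − 161.1 = 99.47·2.8786 − 161.1 = 125.238.
Gain = 125.238 / 180.157 = 0.6952 → 0.695.

0.695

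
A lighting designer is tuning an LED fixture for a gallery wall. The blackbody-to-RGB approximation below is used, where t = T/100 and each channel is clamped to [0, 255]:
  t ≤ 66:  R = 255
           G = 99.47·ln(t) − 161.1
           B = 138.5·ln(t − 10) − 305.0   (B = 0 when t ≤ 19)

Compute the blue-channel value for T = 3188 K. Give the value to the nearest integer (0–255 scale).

122

t = 3188/100 = 31.88; the t ≤ 66 branch applies.
B = 138.5·ln(31.88 − 10) − 305.0 = 138.5·ln 21.88 − 305.0 = 138.5·3.0856 − 305.0 = 122.352.
Rounded: 122.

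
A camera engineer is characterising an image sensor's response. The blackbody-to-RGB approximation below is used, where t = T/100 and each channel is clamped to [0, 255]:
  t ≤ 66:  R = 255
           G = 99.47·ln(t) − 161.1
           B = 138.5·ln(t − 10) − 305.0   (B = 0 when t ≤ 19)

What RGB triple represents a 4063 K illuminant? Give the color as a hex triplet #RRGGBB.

t = 4063/100 = 40.63; the t ≤ 66 branch applies.
R = 255 by definition for t ≤ 66.
G = 99.47·ln 40.63 − 161.1 = 99.47·3.7045 − 161.1 = 207.387.
B = 138.5·ln(40.63 − 10) − 305.0 = 138.5·ln 30.63 − 305.0 = 138.5·3.4220 − 305.0 = 168.944.
Rounded: (255, 207, 169).
In hex: #FFCFA9.

#FFCFA9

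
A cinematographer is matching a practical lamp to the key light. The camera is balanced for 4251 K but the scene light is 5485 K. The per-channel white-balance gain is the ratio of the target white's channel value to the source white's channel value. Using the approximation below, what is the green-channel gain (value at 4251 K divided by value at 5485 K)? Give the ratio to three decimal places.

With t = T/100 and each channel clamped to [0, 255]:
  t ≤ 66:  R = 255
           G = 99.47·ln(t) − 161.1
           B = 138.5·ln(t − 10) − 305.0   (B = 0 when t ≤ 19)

0.893

At 5485 K (t = 54.85):
  G = 99.47·ln 54.85 − 161.1 = 99.47·4.0046 − 161.1 = 237.238.
At 4251 K (t = 42.51):
  G = 99.47·ln 42.51 − 161.1 = 99.47·3.7497 − 161.1 = 211.887.
Gain = 211.887 / 237.238 = 0.8931 → 0.893.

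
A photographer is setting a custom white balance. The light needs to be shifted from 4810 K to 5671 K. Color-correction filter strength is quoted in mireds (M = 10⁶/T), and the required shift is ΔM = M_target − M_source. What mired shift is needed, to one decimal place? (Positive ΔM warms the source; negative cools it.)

M_source = 10⁶/4810 = 207.900; M_target = 10⁶/5671 = 176.336.
ΔM = 176.336 − 207.900 = -31.564 → -31.6 mireds, a cooling shift.

-31.6 mireds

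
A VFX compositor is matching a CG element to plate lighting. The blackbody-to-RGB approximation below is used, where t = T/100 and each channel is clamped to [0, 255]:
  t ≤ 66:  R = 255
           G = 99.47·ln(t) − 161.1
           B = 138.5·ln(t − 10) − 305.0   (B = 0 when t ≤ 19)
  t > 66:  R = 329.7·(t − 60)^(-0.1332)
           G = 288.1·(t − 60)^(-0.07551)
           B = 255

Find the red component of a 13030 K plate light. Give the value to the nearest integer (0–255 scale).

187

t = 13030/100 = 130.3; the t > 66 branch applies.
R = 329.7·(130.3 − 60)^(-0.1332) = 329.7·70.3^(-0.1332) = 329.7·0.56753 = 187.113.
Rounded: 187.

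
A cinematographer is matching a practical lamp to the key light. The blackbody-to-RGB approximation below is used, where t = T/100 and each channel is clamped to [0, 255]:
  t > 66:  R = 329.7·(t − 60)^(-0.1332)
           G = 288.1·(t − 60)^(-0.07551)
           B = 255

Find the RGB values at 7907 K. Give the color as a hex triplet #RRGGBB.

#DFE7FF

t = 7907/100 = 79.07; the t > 66 branch applies.
R = 329.7·(79.07 − 60)^(-0.1332) = 329.7·19.07^(-0.1332) = 329.7·0.67524 = 222.626.
G = 288.1·(79.07 − 60)^(-0.07551) = 288.1·19.07^(-0.07551) = 288.1·0.80043 = 230.602.
B = 255 by definition for t > 66.
Rounded: (223, 231, 255).
In hex: #DFE7FF.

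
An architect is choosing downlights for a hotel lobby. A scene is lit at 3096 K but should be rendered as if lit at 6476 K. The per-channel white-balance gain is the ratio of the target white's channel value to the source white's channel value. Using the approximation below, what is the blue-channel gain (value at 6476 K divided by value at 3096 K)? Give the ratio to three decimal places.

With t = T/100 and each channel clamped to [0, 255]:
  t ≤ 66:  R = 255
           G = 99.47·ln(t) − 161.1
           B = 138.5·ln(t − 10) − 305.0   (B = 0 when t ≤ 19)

2.143

At 3096 K (t = 30.96):
  B = 138.5·ln(30.96 − 10) − 305.0 = 138.5·ln 20.96 − 305.0 = 138.5·3.0426 − 305.0 = 116.402.
At 6476 K (t = 64.76):
  B = 138.5·ln(64.76 − 10) − 305.0 = 138.5·ln 54.76 − 305.0 = 138.5·4.0030 − 305.0 = 249.410.
Gain = 249.410 / 116.402 = 2.1427 → 2.143.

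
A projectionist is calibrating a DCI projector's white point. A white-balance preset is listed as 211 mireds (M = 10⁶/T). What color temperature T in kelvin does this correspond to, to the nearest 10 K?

T = 10⁶ / 211 = 4739.34 K → 4740 K.

4740 K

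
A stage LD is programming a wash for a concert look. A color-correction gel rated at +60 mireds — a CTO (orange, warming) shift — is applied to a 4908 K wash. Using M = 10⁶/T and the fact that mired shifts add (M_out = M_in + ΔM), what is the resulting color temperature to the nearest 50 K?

M_in = 10⁶/4908 = 203.75 mireds.
M_out = 203.75 + (+60) = 263.75 mireds.
T_out = 10⁶/263.75 = 3791.5 K → 3800 K.

3800 K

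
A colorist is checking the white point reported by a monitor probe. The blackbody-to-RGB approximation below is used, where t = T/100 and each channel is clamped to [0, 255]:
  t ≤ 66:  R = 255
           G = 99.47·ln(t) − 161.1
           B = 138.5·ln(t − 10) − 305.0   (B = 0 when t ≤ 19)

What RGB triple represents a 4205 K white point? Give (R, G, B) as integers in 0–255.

(255, 211, 175)

t = 4205/100 = 42.05; the t ≤ 66 branch applies.
R = 255 by definition for t ≤ 66.
G = 99.47·ln 42.05 − 161.1 = 99.47·3.7389 − 161.1 = 210.804.
B = 138.5·ln(42.05 − 10) − 305.0 = 138.5·ln 32.05 − 305.0 = 138.5·3.4673 − 305.0 = 175.221.
Rounded: (255, 211, 175).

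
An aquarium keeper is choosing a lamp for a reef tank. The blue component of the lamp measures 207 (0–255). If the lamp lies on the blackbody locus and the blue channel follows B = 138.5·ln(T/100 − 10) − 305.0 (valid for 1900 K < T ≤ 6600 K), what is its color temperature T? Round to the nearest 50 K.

ln(t − 10) = (207 + 305.0) / 138.5 = 3.6968.
t − 10 = e^3.6968 = 40.316, so t = 50.316.
T = 100·t = 5032 K → 5050 K to the nearest 50 K.

5050 K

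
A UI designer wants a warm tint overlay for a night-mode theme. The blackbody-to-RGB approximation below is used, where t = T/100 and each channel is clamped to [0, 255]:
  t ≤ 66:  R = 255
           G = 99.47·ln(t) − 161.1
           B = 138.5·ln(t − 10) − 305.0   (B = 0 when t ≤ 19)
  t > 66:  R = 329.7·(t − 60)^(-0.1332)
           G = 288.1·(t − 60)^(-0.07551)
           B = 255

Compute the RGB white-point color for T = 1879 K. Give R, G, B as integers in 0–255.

t = 1879/100 = 18.79; the t ≤ 66 branch applies.
R = 255 by definition for t ≤ 66.
G = 99.47·ln 18.79 − 161.1 = 99.47·2.9333 − 161.1 = 130.678.
t = 18.79 ≤ 19, so B = 0.
Rounded: (255, 131, 0).

R=255, G=131, B=0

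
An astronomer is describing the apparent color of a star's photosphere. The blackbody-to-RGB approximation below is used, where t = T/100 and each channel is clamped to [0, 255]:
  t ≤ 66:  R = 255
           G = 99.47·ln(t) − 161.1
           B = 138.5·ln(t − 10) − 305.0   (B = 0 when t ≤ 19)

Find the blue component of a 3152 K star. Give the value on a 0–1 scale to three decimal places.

0.471

t = 3152/100 = 31.52; the t ≤ 66 branch applies.
B = 138.5·ln(31.52 − 10) − 305.0 = 138.5·ln 21.52 − 305.0 = 138.5·3.0690 − 305.0 = 120.054.
On a 0–1 scale: 120.054/255 = 0.4708 → 0.471.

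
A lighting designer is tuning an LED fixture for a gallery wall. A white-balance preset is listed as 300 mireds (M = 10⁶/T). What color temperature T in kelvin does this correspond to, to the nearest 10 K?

3330 K

T = 10⁶ / 300 = 3333.33 K → 3330 K.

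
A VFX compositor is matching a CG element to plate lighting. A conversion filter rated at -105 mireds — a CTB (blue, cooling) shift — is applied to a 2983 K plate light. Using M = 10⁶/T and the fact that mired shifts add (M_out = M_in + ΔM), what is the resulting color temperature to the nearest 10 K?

M_in = 10⁶/2983 = 335.23 mireds.
M_out = 335.23 + (-105) = 230.23 mireds.
T_out = 10⁶/230.23 = 4343.4 K → 4340 K.

4340 K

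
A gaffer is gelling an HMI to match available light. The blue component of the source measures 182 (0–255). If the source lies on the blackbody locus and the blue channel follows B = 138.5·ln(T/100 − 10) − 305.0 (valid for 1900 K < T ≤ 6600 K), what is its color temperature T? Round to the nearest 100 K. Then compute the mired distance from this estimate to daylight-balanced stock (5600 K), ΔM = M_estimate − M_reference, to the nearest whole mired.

ln(t − 10) = (182 + 305.0) / 138.5 = 3.5162.
t − 10 = e^3.5162 = 33.658, so t = 43.658.
T = 100·t = 4366 K → 4400 K to the nearest 100 K.
M_estimate = 10⁶/4400 = 227.27; M_reference = 10⁶/5600 = 178.57.
ΔM = 227.27 − 178.57 = 48.70 → +49 mireds.

+49 mireds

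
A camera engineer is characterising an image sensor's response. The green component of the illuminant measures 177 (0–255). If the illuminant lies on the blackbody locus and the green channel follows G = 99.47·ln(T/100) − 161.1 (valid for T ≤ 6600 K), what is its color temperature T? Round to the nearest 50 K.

ln t = (177 + 161.1) / 99.47 = 3.3990.
t = e^3.3990 = 29.935.
T = 100·t = 2993 K → 3000 K to the nearest 50 K.

3000 K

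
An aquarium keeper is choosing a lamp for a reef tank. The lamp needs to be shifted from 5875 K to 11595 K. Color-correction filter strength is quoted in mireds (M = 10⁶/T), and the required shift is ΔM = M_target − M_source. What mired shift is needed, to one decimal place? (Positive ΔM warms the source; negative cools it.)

-84.0 mireds

M_source = 10⁶/5875 = 170.213; M_target = 10⁶/11595 = 86.244.
ΔM = 86.244 − 170.213 = -83.969 → -84.0 mireds, a cooling shift.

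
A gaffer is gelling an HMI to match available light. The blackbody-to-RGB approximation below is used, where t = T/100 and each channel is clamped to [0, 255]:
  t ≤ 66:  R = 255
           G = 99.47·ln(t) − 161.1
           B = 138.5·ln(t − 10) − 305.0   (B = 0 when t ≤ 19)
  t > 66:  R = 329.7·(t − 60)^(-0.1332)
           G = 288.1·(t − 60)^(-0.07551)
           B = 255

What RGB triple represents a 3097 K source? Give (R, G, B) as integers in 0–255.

t = 3097/100 = 30.97; the t ≤ 66 branch applies.
R = 255 by definition for t ≤ 66.
G = 99.47·ln 30.97 − 161.1 = 99.47·3.4330 − 161.1 = 180.382.
B = 138.5·ln(30.97 − 10) − 305.0 = 138.5·ln 20.97 − 305.0 = 138.5·3.0431 − 305.0 = 116.468.
Rounded: (255, 180, 116).

(255, 180, 116)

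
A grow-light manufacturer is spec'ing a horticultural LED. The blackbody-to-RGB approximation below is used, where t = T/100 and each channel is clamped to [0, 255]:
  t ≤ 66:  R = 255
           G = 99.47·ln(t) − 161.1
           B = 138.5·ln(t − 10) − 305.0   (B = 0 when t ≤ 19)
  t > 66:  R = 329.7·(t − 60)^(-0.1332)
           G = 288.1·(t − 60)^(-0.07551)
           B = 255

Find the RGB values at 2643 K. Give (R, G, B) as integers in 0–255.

t = 2643/100 = 26.43; the t ≤ 66 branch applies.
R = 255 by definition for t ≤ 66.
G = 99.47·ln 26.43 − 161.1 = 99.47·3.2745 − 161.1 = 164.614.
B = 138.5·ln(26.43 − 10) − 305.0 = 138.5·ln 16.43 − 305.0 = 138.5·2.7991 − 305.0 = 82.677.
Rounded: (255, 165, 83).

(255, 165, 83)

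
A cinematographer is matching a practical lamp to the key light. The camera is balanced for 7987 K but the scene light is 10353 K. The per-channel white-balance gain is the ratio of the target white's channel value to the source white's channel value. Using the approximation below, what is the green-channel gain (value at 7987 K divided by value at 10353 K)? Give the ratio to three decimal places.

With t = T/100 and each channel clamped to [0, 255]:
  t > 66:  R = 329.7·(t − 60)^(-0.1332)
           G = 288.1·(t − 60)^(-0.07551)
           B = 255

At 10353 K (t = 103.53):
  G = 288.1·(103.53 − 60)^(-0.07551) = 288.1·43.53^(-0.07551) = 288.1·0.75206 = 216.670.
At 7987 K (t = 79.87):
  G = 288.1·(79.87 − 60)^(-0.07551) = 288.1·19.87^(-0.07551) = 288.1·0.79795 = 229.888.
Gain = 229.888 / 216.670 = 1.0610 → 1.061.

1.061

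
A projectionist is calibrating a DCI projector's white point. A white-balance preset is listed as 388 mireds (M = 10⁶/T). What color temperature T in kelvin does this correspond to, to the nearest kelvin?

T = 10⁶ / 388 = 2577.32 K → 2577 K.

2577 K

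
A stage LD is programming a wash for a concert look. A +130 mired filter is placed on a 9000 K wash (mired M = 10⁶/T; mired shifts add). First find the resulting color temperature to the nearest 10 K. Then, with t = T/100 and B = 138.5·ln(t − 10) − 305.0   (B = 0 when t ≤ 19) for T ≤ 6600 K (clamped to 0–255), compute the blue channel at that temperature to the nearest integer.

M_in = 10⁶/9000 = 111.11; M_out = 111.11 + (+130) = 241.11.
T_out = 10⁶/241.11 = 4147.5 K → 4150 K; t = 41.5.
B = 138.5·ln(41.5 − 10) − 305.0 = 138.5·ln 31.5 − 305.0 = 138.5·3.4500 − 305.0 = 172.823.
Rounded: 173.

173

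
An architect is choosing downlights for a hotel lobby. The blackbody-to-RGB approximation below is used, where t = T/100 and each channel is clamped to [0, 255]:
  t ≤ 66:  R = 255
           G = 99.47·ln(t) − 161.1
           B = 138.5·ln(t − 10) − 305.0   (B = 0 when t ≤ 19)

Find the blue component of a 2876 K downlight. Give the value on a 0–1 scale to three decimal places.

0.396

t = 2876/100 = 28.76; the t ≤ 66 branch applies.
B = 138.5·ln(28.76 − 10) − 305.0 = 138.5·ln 18.76 − 305.0 = 138.5·2.9317 − 305.0 = 101.044.
On a 0–1 scale: 101.044/255 = 0.3963 → 0.396.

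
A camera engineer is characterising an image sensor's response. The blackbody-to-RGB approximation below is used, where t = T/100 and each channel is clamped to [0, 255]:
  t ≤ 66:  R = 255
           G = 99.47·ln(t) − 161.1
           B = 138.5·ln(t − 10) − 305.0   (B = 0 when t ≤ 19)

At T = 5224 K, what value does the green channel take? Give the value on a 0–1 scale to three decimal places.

0.911

t = 5224/100 = 52.24; the t ≤ 66 branch applies.
G = 99.47·ln 52.24 − 161.1 = 99.47·3.9558 − 161.1 = 232.388.
On a 0–1 scale: 232.388/255 = 0.9113 → 0.911.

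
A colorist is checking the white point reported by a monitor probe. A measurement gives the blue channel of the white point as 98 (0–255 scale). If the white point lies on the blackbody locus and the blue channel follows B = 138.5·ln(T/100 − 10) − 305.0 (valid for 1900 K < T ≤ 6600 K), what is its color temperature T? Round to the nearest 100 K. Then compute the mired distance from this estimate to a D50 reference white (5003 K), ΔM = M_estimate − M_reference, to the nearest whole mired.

ln(t − 10) = (98 + 305.0) / 138.5 = 2.9097.
t − 10 = e^2.9097 = 18.352, so t = 28.352.
T = 100·t = 2835 K → 2800 K to the nearest 100 K.
M_estimate = 10⁶/2800 = 357.14; M_reference = 10⁶/5003 = 199.88.
ΔM = 357.14 − 199.88 = 157.26 → +157 mireds.

+157 mireds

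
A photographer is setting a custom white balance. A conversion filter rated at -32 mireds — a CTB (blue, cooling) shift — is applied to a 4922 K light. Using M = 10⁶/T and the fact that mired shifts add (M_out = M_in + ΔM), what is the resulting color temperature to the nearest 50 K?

M_in = 10⁶/4922 = 203.17 mireds.
M_out = 203.17 + (-32) = 171.17 mireds.
T_out = 10⁶/171.17 = 5842.2 K → 5850 K.

5850 K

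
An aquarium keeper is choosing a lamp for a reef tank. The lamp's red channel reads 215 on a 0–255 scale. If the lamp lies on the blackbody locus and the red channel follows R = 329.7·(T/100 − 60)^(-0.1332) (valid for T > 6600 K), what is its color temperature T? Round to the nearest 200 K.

(t − 60)^(-0.1332) = 215/329.7 = 0.65211.
t − 60 = 0.65211^(1/-0.1332) = 0.65211^(-7.508) = 24.774, so t = 84.774.
T = 100·t = 8477 K → 8400 K to the nearest 200 K.

8400 K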